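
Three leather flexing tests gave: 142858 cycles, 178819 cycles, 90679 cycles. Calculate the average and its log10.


Average = 137452 cycles
log10 = 5.14

Average = (142858 + 178819 + 90679) / 3 = 137452 cycles
log10(137452) = 5.14


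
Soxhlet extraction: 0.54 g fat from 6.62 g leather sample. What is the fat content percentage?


8.2%


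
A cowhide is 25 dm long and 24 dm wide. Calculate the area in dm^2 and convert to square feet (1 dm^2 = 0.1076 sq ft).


600 dm^2
64.56 sq ft


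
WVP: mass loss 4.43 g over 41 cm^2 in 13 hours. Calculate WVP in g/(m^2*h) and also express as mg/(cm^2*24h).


WVP = 4.43 / (41 x 13) x 10000 = 83.11 g/(m^2*h)
Mass loss in mg = 4.43 x 1000 = 4430 mg
Per cm^2 per 24h in mg: 4430 x 24 / (41 x 13) = 106320 / 533 = 199.47 mg/(cm^2*24h)


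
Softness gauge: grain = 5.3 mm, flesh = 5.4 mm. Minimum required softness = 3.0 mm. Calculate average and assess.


Average softness = 5.35 mm
Meets requirement: Yes

Average = (5.3 + 5.4) / 2 = 5.35 mm
Minimum = 3.0 mm
Meets requirement: Yes


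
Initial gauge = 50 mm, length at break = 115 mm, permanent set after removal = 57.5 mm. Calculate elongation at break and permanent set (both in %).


Elongation at break = (115 - 50) / 50 x 100 = 130.0%
Permanent set = (57.5 - 50) / 50 x 100 = 15.0%


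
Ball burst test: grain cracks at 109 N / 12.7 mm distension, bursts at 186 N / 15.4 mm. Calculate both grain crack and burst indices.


Crack index = 109 / 12.7 = 8.6 N/mm
Burst index = 186 / 15.4 = 12.1 N/mm


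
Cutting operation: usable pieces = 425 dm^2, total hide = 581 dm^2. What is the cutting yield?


73.1%

Yield = usable / total x 100
Yield = 425 / 581 x 100 = 73.1%


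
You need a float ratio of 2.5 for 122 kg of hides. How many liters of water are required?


305.0 L


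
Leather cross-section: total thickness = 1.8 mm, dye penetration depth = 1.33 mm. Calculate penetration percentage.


73.9%


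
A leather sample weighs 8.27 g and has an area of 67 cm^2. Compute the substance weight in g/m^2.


Substance weight = mass / area x 10000
SW = 8.27 / 67 x 10000
SW = 1234.3 g/m^2


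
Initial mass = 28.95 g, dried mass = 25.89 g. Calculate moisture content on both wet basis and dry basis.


Wet basis = 10.6%
Dry basis = 11.8%

Moisture lost = 28.95 - 25.89 = 3.06 g
Wet basis MC = 3.06 / 28.95 x 100 = 10.6%
Dry basis MC = 3.06 / 25.89 x 100 = 11.8%


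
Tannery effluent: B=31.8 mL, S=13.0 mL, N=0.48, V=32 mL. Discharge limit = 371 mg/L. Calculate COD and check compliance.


COD = 2256.0 mg/L
Compliant: No


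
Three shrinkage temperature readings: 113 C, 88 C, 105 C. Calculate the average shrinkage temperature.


102.0 C


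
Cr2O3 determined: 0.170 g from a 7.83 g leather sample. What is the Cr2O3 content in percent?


2.17%


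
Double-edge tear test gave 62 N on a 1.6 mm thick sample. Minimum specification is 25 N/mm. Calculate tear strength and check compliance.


Tear strength = 62 / 1.6 = 38.8 N/mm
Required minimum = 25 N/mm
Compliant: Yes


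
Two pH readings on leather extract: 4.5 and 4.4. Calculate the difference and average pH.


Difference = 0.1
Average pH = 4.45

Difference = |4.5 - 4.4| = 0.1
Average = (4.5 + 4.4) / 2 = 4.45


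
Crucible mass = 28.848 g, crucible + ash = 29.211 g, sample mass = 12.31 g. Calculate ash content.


Ash mass = 29.211 - 28.848 = 0.363 g
Ash% = 0.363 / 12.31 x 100 = 2.95%


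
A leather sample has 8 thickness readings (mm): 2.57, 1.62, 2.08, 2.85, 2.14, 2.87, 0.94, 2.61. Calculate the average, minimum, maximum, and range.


Average = 2.21 mm
Min = 0.94 mm
Max = 2.87 mm
Range = 1.93 mm


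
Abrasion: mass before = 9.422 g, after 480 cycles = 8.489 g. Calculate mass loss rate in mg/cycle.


Mass loss = 9.422 - 8.489 = 0.933 g
Rate = 0.933 / 480 x 1000 = 1.944 mg/cycle


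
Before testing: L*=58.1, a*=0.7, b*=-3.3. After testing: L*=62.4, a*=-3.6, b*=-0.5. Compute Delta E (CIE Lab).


dL = 62.4 - 58.1 = 4.3
da = -3.6 - 0.7 = -4.3
db = -0.5 - (-3.3) = 2.8
dE = sqrt((4.3)^2 + (-4.3)^2 + (2.8)^2) = 6.69


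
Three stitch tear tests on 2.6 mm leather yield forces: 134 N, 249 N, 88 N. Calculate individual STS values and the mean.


STS1 = 51.5 N/mm
STS2 = 95.8 N/mm
STS3 = 33.8 N/mm
Mean = 60.4 N/mm

STS1 = 134 / 2.6 = 51.5 N/mm
STS2 = 249 / 2.6 = 95.8 N/mm
STS3 = 88 / 2.6 = 33.8 N/mm
Mean = (51.5 + 95.8 + 33.8) / 3 = 60.4 N/mm


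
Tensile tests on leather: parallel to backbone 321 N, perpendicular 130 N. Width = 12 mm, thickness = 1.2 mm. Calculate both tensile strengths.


Area = 12 x 1.2 = 14.4 mm^2
TS (parallel) = 321 / 14.4 = 22.29 N/mm^2
TS (perpendicular) = 130 / 14.4 = 9.03 N/mm^2


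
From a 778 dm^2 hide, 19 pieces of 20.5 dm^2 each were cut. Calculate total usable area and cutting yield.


Total usable = 19 x 20.5 = 389.5 dm^2
Yield = 389.5 / 778 x 100 = 50.1%


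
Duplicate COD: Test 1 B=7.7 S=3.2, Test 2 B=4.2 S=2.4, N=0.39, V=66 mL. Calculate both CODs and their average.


COD1 = 212.7 mg/L
COD2 = 85.1 mg/L
Average = 148.9 mg/L

COD1 = (7.7 - 3.2) x 0.39 x 8000 / 66 = 212.7 mg/L
COD2 = (4.2 - 2.4) x 0.39 x 8000 / 66 = 85.1 mg/L
Average = (212.7 + 85.1) / 2 = 148.9 mg/L


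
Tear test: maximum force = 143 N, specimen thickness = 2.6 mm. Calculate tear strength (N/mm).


Tear strength = force / thickness
Tear = 143 / 2.6 = 55.0 N/mm


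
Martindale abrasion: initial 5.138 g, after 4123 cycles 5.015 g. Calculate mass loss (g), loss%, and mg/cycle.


Mass loss = 0.123 g
Loss = 2.39%
Rate = 0.030 mg/cycle

Loss = 5.138 - 5.015 = 0.123 g
Loss% = 0.123 / 5.138 x 100 = 2.39%
Rate = 0.123 / 4123 x 1000 = 0.030 mg/cycle


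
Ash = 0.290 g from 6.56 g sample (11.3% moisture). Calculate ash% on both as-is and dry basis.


As-is ash% = 0.290 / 6.56 x 100 = 4.42%
Dry mass = 6.56 x (100 - 11.3) / 100 = 5.81872 g
Dry-basis ash% = 0.290 / 5.81872 x 100 = 4.98%


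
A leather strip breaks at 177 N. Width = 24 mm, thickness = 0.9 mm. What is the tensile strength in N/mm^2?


8.19 N/mm^2


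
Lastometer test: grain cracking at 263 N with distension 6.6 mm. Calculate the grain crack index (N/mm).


39.8 N/mm


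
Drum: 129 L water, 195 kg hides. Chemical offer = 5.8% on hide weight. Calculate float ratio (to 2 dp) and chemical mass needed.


Float ratio = 129 / 195 = 0.66
Chemical = 195 x 5.8 / 100 = 11.31 kg


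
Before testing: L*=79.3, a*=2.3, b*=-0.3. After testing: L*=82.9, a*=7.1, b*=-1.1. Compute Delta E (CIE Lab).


Delta E = 6.05

dL = 82.9 - 79.3 = 3.6
da = 7.1 - 2.3 = 4.8
db = -1.1 - (-0.3) = -0.8
dE = sqrt((3.6)^2 + (4.8)^2 + (-0.8)^2) = 6.05


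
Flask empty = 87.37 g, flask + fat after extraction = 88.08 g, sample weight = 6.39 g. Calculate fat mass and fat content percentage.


Fat mass = 0.71 g
Fat content = 11.1%

Fat mass = 88.08 - 87.37 = 0.71 g
Fat% = 0.71 / 6.39 x 100 = 11.1%


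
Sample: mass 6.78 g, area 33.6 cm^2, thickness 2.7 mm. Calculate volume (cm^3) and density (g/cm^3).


Volume = 9.072 cm^3
Density = 0.747 g/cm^3


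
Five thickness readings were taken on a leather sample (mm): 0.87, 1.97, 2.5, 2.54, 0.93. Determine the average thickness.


Sum = 0.87 + 1.97 + 2.5 + 2.54 + 0.93 = 8.81
Average = 8.81 / 5 = 1.76 mm


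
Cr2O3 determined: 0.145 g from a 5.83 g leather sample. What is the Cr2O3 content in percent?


2.49%

Cr2O3% = 0.145 / 5.83 x 100
Cr2O3% = 2.49%


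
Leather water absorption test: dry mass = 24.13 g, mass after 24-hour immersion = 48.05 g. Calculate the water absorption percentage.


Water absorbed = 48.05 - 24.13 = 23.92 g
WA% = 23.92 / 24.13 x 100 = 99.1%


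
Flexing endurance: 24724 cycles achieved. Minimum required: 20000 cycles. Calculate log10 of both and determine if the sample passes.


log10(24724) = 4.39
log10(20000) = 4.30
Passes: Yes


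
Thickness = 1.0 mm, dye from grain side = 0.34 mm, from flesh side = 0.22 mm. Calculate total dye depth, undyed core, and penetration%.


Total dyed = 0.56 mm
Undyed core = 0.44 mm
Penetration = 56.0%

Total dyed = 0.34 + 0.22 = 0.56 mm
Undyed core = 1.0 - 0.56 = 0.44 mm
Penetration = 0.56 / 1.0 x 100 = 56.0%


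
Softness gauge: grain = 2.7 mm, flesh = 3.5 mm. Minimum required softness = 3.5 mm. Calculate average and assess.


Average softness = 3.10 mm
Meets requirement: No

Average = (2.7 + 3.5) / 2 = 3.10 mm
Minimum = 3.5 mm
Meets requirement: No


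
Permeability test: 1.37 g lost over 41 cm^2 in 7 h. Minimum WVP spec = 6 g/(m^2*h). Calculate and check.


WVP = 47.74 g/(m^2*h)
Meets specification: Yes

WVP = 1.37 / (41 x 7) x 10000 = 47.74 g/(m^2*h)
Minimum: 6 g/(m^2*h)
Meets spec: Yes


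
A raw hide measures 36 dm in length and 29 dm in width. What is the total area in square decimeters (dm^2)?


1044 dm^2

Area = length x width
Area = 36 x 29 = 1044 dm^2


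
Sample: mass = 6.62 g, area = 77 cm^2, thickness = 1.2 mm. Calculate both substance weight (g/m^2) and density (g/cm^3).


SW = 6.62 / 77 x 10000 = 859.7 g/m^2
Volume = 77 x 1.2 / 10 = 9.24 cm^3
Density = 6.62 / 9.24 = 0.716 g/cm^3


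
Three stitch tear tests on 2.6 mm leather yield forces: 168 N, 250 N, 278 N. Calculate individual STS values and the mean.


STS1 = 168 / 2.6 = 64.6 N/mm
STS2 = 250 / 2.6 = 96.2 N/mm
STS3 = 278 / 2.6 = 106.9 N/mm
Mean = (64.6 + 96.2 + 106.9) / 3 = 89.2 N/mm


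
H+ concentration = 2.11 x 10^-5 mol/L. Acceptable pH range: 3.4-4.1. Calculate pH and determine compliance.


pH = -log10(2.11 x 10^-5) = 4.68
Range: 3.4 to 4.1
Compliant: No


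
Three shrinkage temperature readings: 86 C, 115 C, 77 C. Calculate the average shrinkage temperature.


92.7 C

Average = (86 + 115 + 77) / 3
Average = 278 / 3 = 92.7 C


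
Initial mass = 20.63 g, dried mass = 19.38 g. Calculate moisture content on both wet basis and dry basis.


Moisture lost = 20.63 - 19.38 = 1.25 g
Wet basis MC = 1.25 / 20.63 x 100 = 6.1%
Dry basis MC = 1.25 / 19.38 x 100 = 6.4%


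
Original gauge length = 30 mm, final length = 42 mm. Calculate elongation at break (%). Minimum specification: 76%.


Extension = 42 - 30 = 12 mm
Elongation = 12 / 30 x 100 = 40.0%
Minimum required: 76%
Meets specification: No


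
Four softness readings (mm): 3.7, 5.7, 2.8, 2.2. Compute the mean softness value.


Sum = 3.7 + 5.7 + 2.8 + 2.2
Mean = 14.4 / 4 = 3.60 mm


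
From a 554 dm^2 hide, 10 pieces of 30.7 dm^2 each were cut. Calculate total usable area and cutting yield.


Total usable = 10 x 30.7 = 307.0 dm^2
Yield = 307.0 / 554 x 100 = 55.4%


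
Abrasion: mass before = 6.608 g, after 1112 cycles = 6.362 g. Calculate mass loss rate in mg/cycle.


0.221 mg/cycle


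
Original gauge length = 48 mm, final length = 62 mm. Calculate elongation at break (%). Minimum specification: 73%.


Elongation = 29.2%
Meets spec: No


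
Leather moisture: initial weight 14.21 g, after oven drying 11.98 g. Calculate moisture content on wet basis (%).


Moisture = 14.21 - 11.98 = 2.23 g
MC = 2.23 / 14.21 x 100 = 15.7%


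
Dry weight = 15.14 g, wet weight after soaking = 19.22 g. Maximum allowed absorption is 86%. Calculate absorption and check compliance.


Absorption = 26.9%
Compliant: Yes

WA = (19.22 - 15.14) / 15.14 x 100 = 26.9%
Maximum allowed: 86%
Compliant: Yes


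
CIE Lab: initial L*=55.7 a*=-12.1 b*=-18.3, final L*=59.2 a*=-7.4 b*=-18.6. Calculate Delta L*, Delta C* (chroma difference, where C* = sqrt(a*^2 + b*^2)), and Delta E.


Delta L* = 59.2 - 55.7 = 3.5
C1* = sqrt((-12.1)^2 + (-18.3)^2) = 21.939
C2* = sqrt((-7.4)^2 + (-18.6)^2) = 20.018
Delta C* = 20.018 - 21.939 = -1.92
Delta E = sqrt((3.5)^2 + (4.7)^2 + (-0.3)^2) = 5.87


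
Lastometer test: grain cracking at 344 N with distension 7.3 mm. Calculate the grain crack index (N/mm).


47.1 N/mm

Grain crack index = force / distension
Index = 344 / 7.3 = 47.1 N/mm


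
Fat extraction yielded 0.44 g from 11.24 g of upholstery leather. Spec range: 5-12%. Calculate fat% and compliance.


Fat% = 0.44 / 11.24 x 100 = 3.9%
Spec range: 5-12%
Compliant: No


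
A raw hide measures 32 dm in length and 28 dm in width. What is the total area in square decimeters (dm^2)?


Area = length x width
Area = 32 x 28 = 896 dm^2


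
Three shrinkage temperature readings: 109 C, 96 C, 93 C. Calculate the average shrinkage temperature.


99.3 C


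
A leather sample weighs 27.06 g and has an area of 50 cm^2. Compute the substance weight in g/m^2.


Substance weight = mass / area x 10000
SW = 27.06 / 50 x 10000
SW = 5412.0 g/m^2


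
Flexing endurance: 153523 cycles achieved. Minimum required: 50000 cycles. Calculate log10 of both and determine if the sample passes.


Achieved: log10 = 5.19
Required: log10 = 4.70
Passes: Yes

log10(153523) = 5.19
log10(50000) = 4.70
Passes: Yes


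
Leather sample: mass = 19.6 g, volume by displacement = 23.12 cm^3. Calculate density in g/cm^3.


Density = mass / volume
Density = 19.6 / 23.12 = 0.848 g/cm^3


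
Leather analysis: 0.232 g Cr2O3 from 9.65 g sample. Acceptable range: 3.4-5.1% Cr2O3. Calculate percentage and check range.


Cr2O3 = 2.40%
Within range: No

Cr2O3% = 0.232 / 9.65 x 100 = 2.40%
Acceptable range: 3.4 to 5.1%
Within range: No


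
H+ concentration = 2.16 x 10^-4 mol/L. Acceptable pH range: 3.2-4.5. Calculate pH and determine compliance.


pH = 3.67
Compliant: Yes


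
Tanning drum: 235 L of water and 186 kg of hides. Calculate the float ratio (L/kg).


Float ratio = water / hide weight
Ratio = 235 / 186 = 1.3


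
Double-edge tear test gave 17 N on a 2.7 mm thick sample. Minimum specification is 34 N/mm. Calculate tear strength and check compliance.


Tear strength = 6.3 N/mm
Compliant: No


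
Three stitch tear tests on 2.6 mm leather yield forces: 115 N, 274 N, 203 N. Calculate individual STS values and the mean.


STS1 = 115 / 2.6 = 44.2 N/mm
STS2 = 274 / 2.6 = 105.4 N/mm
STS3 = 203 / 2.6 = 78.1 N/mm
Mean = (44.2 + 105.4 + 78.1) / 3 = 75.9 N/mm


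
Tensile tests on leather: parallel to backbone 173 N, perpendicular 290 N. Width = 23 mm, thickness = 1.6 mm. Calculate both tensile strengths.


Parallel = 4.70 N/mm^2
Perpendicular = 7.88 N/mm^2

Area = 23 x 1.6 = 36.8 mm^2
TS (parallel) = 173 / 36.8 = 4.70 N/mm^2
TS (perpendicular) = 290 / 36.8 = 7.88 N/mm^2


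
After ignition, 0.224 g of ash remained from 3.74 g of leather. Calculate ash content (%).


Ash% = 0.224 / 3.74 x 100
Ash% = 5.99%


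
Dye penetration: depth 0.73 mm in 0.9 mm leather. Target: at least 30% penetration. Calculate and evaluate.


Penetration = 0.73 / 0.9 x 100 = 81.1%
Target: 30%
Meets target: Yes


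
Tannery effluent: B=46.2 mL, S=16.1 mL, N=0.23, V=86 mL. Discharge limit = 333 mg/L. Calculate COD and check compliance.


COD = 644.0 mg/L
Compliant: No


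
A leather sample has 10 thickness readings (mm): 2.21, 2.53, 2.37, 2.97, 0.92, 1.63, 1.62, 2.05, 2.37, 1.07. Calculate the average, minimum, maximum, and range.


Sum = 19.74
Average = 19.74 / 10 = 1.97 mm
Minimum = 0.92 mm
Maximum = 2.97 mm
Range = 2.97 - 0.92 = 2.05 mm


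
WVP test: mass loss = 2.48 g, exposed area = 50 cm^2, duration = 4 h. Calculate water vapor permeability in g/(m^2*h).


124.00 g/(m^2*h)

WVP = mass_loss / (area x time) x 10000
WVP = 2.48 / (50 x 4) x 10000
WVP = 2.48 / 200 x 10000 = 124.00 g/(m^2*h)


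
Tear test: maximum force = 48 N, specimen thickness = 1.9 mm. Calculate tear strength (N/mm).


Tear strength = force / thickness
Tear = 48 / 1.9 = 25.3 N/mm


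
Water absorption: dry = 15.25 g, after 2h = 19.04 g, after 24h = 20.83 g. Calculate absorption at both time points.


WA (2h) = (19.04 - 15.25) / 15.25 x 100 = 24.9%
WA (24h) = (20.83 - 15.25) / 15.25 x 100 = 36.6%


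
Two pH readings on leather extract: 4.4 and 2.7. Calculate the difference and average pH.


Difference = 1.7
Average pH = 3.55


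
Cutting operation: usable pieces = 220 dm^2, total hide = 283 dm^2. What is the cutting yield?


Yield = usable / total x 100
Yield = 220 / 283 x 100 = 77.7%


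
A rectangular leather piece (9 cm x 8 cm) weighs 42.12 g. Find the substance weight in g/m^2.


5850.0 g/m^2

Area = 9 x 8 = 72 cm^2
SW = 42.12 / 72 x 10000 = 5850.0 g/m^2


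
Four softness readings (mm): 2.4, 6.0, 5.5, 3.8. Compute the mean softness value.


Sum = 2.4 + 6.0 + 5.5 + 3.8
Mean = 17.7 / 4 = 4.43 mm


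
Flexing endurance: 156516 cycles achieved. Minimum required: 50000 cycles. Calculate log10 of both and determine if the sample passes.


Achieved: log10 = 5.19
Required: log10 = 4.70
Passes: Yes

log10(156516) = 5.19
log10(50000) = 4.70
Passes: Yes


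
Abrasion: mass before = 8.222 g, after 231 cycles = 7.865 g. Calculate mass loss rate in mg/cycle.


1.545 mg/cycle


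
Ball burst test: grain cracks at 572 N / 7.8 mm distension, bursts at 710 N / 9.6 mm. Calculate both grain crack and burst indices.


Crack index = 73.3 N/mm
Burst index = 74.0 N/mm

Crack index = 572 / 7.8 = 73.3 N/mm
Burst index = 710 / 9.6 = 74.0 N/mm


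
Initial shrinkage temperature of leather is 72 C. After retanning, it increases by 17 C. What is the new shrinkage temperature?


New Ts = 72 + 17 = 89 C


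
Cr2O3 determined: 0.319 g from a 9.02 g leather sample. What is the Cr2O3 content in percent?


3.54%

Cr2O3% = 0.319 / 9.02 x 100
Cr2O3% = 3.54%


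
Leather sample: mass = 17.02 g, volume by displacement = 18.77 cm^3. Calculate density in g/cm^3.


Density = mass / volume
Density = 17.02 / 18.77 = 0.907 g/cm^3


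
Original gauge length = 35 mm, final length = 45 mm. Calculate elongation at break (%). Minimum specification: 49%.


Elongation = 28.6%
Meets spec: No

Extension = 45 - 35 = 10 mm
Elongation = 10 / 35 x 100 = 28.6%
Minimum required: 49%
Meets specification: No


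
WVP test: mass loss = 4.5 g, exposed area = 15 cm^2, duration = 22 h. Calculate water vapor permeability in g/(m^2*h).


WVP = mass_loss / (area x time) x 10000
WVP = 4.5 / (15 x 22) x 10000
WVP = 4.5 / 330 x 10000 = 136.36 g/(m^2*h)


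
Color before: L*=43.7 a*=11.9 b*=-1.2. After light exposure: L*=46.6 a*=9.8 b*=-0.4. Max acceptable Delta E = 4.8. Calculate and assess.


Delta E = 3.67
Passes: Yes

dL = 2.9, da = -2.1, db = 0.8
dE = sqrt((2.9)^2 + (-2.1)^2 + (0.8)^2) = 3.67
Max = 4.8
Passes: Yes


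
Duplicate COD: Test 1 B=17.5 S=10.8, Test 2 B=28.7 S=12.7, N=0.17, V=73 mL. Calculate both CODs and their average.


COD1 = (17.5 - 10.8) x 0.17 x 8000 / 73 = 124.8 mg/L
COD2 = (28.7 - 12.7) x 0.17 x 8000 / 73 = 298.1 mg/L
Average = (124.8 + 298.1) / 2 = 211.5 mg/L


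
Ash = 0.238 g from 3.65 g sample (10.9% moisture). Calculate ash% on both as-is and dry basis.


As-is ash = 6.52%
Dry-basis ash = 7.32%


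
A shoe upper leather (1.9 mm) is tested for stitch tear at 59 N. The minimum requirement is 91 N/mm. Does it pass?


STS = 31.1 N/mm
Passes: No


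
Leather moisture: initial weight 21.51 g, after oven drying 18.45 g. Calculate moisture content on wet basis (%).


14.2%


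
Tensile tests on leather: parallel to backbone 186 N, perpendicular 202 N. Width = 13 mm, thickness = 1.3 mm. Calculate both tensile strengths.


Parallel = 11.01 N/mm^2
Perpendicular = 11.95 N/mm^2

Area = 13 x 1.3 = 16.9 mm^2
TS (parallel) = 186 / 16.9 = 11.01 N/mm^2
TS (perpendicular) = 202 / 16.9 = 11.95 N/mm^2


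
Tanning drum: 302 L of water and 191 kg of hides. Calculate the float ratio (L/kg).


1.6


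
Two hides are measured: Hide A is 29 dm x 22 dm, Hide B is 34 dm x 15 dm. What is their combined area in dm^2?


1148 dm^2


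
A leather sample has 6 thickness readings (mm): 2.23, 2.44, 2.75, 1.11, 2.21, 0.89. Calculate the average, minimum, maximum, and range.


Average = 1.94 mm
Min = 0.89 mm
Max = 2.75 mm
Range = 1.86 mm

Sum = 11.63
Average = 11.63 / 6 = 1.94 mm
Minimum = 0.89 mm
Maximum = 2.75 mm
Range = 2.75 - 0.89 = 1.86 mm


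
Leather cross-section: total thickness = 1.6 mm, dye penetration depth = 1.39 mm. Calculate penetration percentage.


Penetration% = 1.39 / 1.6 x 100
Penetration = 86.9%


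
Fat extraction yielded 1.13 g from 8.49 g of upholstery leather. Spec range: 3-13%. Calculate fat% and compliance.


Fat% = 1.13 / 8.49 x 100 = 13.3%
Spec range: 3-13%
Compliant: No


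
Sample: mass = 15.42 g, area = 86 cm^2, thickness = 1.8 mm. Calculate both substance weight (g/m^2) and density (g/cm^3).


Substance weight = 1793.0 g/m^2
Density = 0.996 g/cm^3

SW = 15.42 / 86 x 10000 = 1793.0 g/m^2
Volume = 86 x 1.8 / 10 = 15.48 cm^3
Density = 15.42 / 15.48 = 0.996 g/cm^3


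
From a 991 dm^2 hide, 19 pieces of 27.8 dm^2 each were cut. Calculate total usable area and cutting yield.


Usable area = 528.2 dm^2
Yield = 53.3%

Total usable = 19 x 27.8 = 528.2 dm^2
Yield = 528.2 / 991 x 100 = 53.3%


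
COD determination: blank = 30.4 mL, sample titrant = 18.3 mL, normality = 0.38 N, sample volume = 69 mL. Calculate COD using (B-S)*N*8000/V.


533.1 mg/L

COD = (30.4 - 18.3) x 0.38 x 8000 / 69
COD = 12.1 x 0.38 x 8000 / 69
COD = 533.1 mg/L


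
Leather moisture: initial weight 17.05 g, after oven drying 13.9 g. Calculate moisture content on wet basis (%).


18.5%

Moisture = 17.05 - 13.9 = 3.15 g
MC = 3.15 / 17.05 x 100 = 18.5%


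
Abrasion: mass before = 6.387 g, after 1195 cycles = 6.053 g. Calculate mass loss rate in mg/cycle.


0.279 mg/cycle

Mass loss = 6.387 - 6.053 = 0.334 g
Rate = 0.334 / 1195 x 1000 = 0.279 mg/cycle


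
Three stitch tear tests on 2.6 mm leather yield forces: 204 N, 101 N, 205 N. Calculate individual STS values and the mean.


STS1 = 204 / 2.6 = 78.5 N/mm
STS2 = 101 / 2.6 = 38.8 N/mm
STS3 = 205 / 2.6 = 78.8 N/mm
Mean = (78.5 + 38.8 + 78.8) / 3 = 65.4 N/mm


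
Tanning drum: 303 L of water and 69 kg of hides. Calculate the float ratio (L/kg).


Float ratio = water / hide weight
Ratio = 303 / 69 = 4.4


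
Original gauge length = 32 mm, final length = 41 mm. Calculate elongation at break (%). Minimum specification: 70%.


Elongation = 28.1%
Meets spec: No


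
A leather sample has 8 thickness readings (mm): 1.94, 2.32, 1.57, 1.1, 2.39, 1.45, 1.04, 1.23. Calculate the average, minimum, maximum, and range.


Sum = 13.04
Average = 13.04 / 8 = 1.63 mm
Minimum = 1.04 mm
Maximum = 2.39 mm
Range = 2.39 - 1.04 = 1.35 mm


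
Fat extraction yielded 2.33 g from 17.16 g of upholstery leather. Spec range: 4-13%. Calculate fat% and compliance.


Fat% = 2.33 / 17.16 x 100 = 13.6%
Spec range: 4-13%
Compliant: No


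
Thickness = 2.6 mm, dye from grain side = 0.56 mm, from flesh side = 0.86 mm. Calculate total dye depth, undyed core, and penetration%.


Total dyed = 0.56 + 0.86 = 1.42 mm
Undyed core = 2.6 - 1.42 = 1.18 mm
Penetration = 1.42 / 2.6 x 100 = 54.6%


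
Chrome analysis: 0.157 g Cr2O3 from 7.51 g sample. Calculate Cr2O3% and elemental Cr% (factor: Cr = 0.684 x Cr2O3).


Cr2O3% = 0.157 / 7.51 x 100 = 2.09%
Cr% = 2.09 x 0.684 = 1.43%


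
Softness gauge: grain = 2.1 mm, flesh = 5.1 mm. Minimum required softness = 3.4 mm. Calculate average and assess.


Average = (2.1 + 5.1) / 2 = 3.60 mm
Minimum = 3.4 mm
Meets requirement: Yes


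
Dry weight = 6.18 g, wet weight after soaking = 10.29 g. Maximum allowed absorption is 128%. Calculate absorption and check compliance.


Absorption = 66.5%
Compliant: Yes

WA = (10.29 - 6.18) / 6.18 x 100 = 66.5%
Maximum allowed: 128%
Compliant: Yes


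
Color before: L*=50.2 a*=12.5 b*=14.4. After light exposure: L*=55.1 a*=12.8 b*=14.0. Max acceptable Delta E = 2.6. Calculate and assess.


dL = 4.9, da = 0.3, db = -0.4
dE = sqrt((4.9)^2 + (0.3)^2 + (-0.4)^2) = 4.93
Max = 2.6
Passes: No


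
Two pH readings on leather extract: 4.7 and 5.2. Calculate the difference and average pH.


Difference = 0.5
Average pH = 4.95

Difference = |4.7 - 5.2| = 0.5
Average = (4.7 + 5.2) / 2 = 4.95


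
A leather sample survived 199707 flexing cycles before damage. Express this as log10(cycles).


log10(199707) = 5.30


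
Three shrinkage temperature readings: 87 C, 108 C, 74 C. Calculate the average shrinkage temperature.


Average = (87 + 108 + 74) / 3
Average = 269 / 3 = 89.7 C


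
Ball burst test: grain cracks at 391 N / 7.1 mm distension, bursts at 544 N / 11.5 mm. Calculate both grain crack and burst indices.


Crack index = 391 / 7.1 = 55.1 N/mm
Burst index = 544 / 11.5 = 47.3 N/mm


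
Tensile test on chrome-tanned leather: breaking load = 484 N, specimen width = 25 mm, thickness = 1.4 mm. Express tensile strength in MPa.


13.83 MPa


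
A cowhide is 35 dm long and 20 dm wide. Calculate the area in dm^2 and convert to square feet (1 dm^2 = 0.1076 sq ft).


Area = 35 x 20 = 700 dm^2
Conversion: 700 x 0.1076 = 75.32 sq ft


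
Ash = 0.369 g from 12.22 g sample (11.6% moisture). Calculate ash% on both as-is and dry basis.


As-is ash = 3.02%
Dry-basis ash = 3.42%

As-is ash% = 0.369 / 12.22 x 100 = 3.02%
Dry mass = 12.22 x (100 - 11.6) / 100 = 10.80248 g
Dry-basis ash% = 0.369 / 10.80248 x 100 = 3.42%


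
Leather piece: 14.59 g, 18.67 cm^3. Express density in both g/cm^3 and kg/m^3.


0.781 g/cm^3
781 kg/m^3

Density = 14.59 / 18.67 = 0.781 g/cm^3
Convert: 0.781 x 1000 = 781 kg/m^3


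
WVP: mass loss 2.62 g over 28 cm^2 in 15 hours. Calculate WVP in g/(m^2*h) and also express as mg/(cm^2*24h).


WVP = 62.38 g/(m^2*h)
Daily rate = 149.71 mg/(cm^2*24h)


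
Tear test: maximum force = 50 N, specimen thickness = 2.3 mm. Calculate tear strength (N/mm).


21.7 N/mm

Tear strength = force / thickness
Tear = 50 / 2.3 = 21.7 N/mm


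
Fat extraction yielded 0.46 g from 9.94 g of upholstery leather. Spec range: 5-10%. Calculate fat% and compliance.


Fat content = 4.6%
Compliant: No

Fat% = 0.46 / 9.94 x 100 = 4.6%
Spec range: 5-10%
Compliant: No


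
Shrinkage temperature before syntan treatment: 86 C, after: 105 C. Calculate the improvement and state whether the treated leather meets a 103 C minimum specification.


Improvement = 19 C
Meets 103 C spec: Yes

Improvement = 105 - 86 = 19 C
Spec check: 105 C >= 103 C? Yes


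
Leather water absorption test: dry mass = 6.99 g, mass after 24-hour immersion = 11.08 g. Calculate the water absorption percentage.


58.5%


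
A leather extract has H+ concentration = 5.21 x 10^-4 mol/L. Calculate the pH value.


pH = 3.28

pH = -log10[H+]
pH = -log10(5.21 x 10^-4) = 3.28


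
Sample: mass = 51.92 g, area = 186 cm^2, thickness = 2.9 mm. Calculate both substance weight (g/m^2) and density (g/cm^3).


SW = 51.92 / 186 x 10000 = 2791.4 g/m^2
Volume = 186 x 2.9 / 10 = 53.94 cm^3
Density = 51.92 / 53.94 = 0.963 g/cm^3


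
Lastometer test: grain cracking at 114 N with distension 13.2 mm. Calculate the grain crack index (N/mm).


8.6 N/mm

Grain crack index = force / distension
Index = 114 / 13.2 = 8.6 N/mm


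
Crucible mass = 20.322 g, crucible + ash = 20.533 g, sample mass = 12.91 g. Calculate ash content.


Ash mass = 20.533 - 20.322 = 0.211 g
Ash% = 0.211 / 12.91 x 100 = 1.63%


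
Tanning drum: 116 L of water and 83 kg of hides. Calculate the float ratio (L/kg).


Float ratio = water / hide weight
Ratio = 116 / 83 = 1.4


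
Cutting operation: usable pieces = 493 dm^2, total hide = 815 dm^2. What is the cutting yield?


60.5%


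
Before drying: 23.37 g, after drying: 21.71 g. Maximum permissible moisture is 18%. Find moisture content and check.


Moisture content = 7.1%
Acceptable: Yes


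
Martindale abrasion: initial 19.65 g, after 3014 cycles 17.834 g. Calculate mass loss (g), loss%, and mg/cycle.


Loss = 19.65 - 17.834 = 1.816 g
Loss% = 1.816 / 19.65 x 100 = 9.24%
Rate = 1.816 / 3014 x 1000 = 0.603 mg/cycle


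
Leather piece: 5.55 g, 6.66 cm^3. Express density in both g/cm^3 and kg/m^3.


Density = 5.55 / 6.66 = 0.833 g/cm^3
Convert: 0.833 x 1000 = 833 kg/m^3


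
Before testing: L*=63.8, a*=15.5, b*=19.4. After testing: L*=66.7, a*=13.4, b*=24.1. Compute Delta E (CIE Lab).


Delta E = 5.91


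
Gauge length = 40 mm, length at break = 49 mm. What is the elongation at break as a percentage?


22.5%

Extension = 49 - 40 = 9 mm
Elongation = 9 / 40 x 100 = 22.5%


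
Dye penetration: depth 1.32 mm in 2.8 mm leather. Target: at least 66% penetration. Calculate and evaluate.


Penetration = 47.1%
Meets target: No

Penetration = 1.32 / 2.8 x 100 = 47.1%
Target: 66%
Meets target: No


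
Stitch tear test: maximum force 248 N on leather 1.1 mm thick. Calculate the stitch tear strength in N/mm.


Stitch tear strength = force / thickness
STS = 248 / 1.1 = 225.5 N/mm


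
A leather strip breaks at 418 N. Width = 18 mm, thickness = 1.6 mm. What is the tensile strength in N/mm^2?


Cross-sectional area = 18 x 1.6 = 28.8 mm^2
Tensile strength = 418 / 28.8 = 14.51 N/mm^2


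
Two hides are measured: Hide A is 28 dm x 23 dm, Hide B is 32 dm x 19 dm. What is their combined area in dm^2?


1252 dm^2


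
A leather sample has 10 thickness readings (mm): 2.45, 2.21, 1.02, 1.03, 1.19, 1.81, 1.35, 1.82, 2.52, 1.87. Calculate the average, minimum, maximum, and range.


Sum = 17.27
Average = 17.27 / 10 = 1.73 mm
Minimum = 1.02 mm
Maximum = 2.52 mm
Range = 2.52 - 1.02 = 1.50 mm


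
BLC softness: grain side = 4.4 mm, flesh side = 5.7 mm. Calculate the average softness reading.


5.05 mm


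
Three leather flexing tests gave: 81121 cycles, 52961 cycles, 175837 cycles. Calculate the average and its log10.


Average = (81121 + 52961 + 175837) / 3 = 103306 cycles
log10(103306) = 5.01


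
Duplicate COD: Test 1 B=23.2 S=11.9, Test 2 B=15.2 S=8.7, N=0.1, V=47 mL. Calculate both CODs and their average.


COD1 = (23.2 - 11.9) x 0.1 x 8000 / 47 = 192.3 mg/L
COD2 = (15.2 - 8.7) x 0.1 x 8000 / 47 = 110.6 mg/L
Average = (192.3 + 110.6) / 2 = 151.5 mg/L


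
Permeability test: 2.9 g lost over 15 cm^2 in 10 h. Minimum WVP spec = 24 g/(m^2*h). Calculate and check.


WVP = 193.33 g/(m^2*h)
Meets specification: Yes

WVP = 2.9 / (15 x 10) x 10000 = 193.33 g/(m^2*h)
Minimum: 24 g/(m^2*h)
Meets spec: Yes


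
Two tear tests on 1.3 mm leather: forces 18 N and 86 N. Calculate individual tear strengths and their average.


Tear 1 = 13.8 N/mm
Tear 2 = 66.2 N/mm
Average = 40.0 N/mm


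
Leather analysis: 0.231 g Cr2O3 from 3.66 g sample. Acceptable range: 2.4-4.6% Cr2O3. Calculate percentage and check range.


Cr2O3 = 6.31%
Within range: No

Cr2O3% = 0.231 / 3.66 x 100 = 6.31%
Acceptable range: 2.4 to 4.6%
Within range: No


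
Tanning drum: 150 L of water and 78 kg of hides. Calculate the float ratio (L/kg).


1.9

Float ratio = water / hide weight
Ratio = 150 / 78 = 1.9


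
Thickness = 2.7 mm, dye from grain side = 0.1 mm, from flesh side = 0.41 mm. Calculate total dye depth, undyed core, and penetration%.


Total dyed = 0.1 + 0.41 = 0.51 mm
Undyed core = 2.7 - 0.51 = 2.19 mm
Penetration = 0.51 / 2.7 x 100 = 18.9%


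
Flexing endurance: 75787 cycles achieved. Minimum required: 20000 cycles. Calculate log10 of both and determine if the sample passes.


log10(75787) = 4.88
log10(20000) = 4.30
Passes: Yes


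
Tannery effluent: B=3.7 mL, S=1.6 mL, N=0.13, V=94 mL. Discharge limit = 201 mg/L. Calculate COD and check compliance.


COD = 23.2 mg/L
Compliant: Yes


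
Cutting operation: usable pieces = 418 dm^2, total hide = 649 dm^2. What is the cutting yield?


Yield = usable / total x 100
Yield = 418 / 649 x 100 = 64.4%


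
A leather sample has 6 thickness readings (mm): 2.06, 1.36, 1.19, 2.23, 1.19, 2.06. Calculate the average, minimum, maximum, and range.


Sum = 10.09
Average = 10.09 / 6 = 1.68 mm
Minimum = 1.19 mm
Maximum = 2.23 mm
Range = 2.23 - 1.19 = 1.04 mm


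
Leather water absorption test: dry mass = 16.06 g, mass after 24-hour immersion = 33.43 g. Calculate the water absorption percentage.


Water absorbed = 33.43 - 16.06 = 17.37 g
WA% = 17.37 / 16.06 x 100 = 108.2%


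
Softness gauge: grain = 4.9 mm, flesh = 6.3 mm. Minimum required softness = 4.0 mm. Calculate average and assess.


Average softness = 5.60 mm
Meets requirement: Yes

Average = (4.9 + 6.3) / 2 = 5.60 mm
Minimum = 4.0 mm
Meets requirement: Yes


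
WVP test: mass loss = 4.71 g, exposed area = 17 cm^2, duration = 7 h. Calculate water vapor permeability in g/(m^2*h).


WVP = mass_loss / (area x time) x 10000
WVP = 4.71 / (17 x 7) x 10000
WVP = 4.71 / 119 x 10000 = 395.80 g/(m^2*h)


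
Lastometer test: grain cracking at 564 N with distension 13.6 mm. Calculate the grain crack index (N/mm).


41.5 N/mm


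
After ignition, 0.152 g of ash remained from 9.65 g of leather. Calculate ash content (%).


1.58%

Ash% = 0.152 / 9.65 x 100
Ash% = 1.58%


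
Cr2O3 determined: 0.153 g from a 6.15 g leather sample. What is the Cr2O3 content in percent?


Cr2O3% = 0.153 / 6.15 x 100
Cr2O3% = 2.49%


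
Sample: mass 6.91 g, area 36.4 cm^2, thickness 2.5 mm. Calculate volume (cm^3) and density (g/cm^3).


Volume = 9.100 cm^3
Density = 0.759 g/cm^3


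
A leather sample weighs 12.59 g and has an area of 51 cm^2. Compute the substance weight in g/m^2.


2468.6 g/m^2


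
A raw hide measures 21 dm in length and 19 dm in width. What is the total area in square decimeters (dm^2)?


Area = length x width
Area = 21 x 19 = 399 dm^2


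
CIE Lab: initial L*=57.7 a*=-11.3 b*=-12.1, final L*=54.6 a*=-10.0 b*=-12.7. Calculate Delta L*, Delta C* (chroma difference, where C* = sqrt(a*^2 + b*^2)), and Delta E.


Delta L* = -3.1
Delta C* = -0.39
Delta E = 3.41


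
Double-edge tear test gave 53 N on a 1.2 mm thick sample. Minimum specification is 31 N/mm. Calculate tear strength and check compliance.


Tear strength = 44.2 N/mm
Compliant: Yes

Tear strength = 53 / 1.2 = 44.2 N/mm
Required minimum = 31 N/mm
Compliant: Yes


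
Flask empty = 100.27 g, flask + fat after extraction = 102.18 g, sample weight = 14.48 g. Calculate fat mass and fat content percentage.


Fat mass = 1.91 g
Fat content = 13.2%


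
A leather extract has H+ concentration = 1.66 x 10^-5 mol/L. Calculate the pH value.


pH = -log10[H+]
pH = -log10(1.66 x 10^-5) = 4.78


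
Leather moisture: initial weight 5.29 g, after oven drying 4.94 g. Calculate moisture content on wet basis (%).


6.6%

Moisture = 5.29 - 4.94 = 0.35 g
MC = 0.35 / 5.29 x 100 = 6.6%


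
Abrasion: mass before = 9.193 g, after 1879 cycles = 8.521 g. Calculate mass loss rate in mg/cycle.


Mass loss = 9.193 - 8.521 = 0.672 g
Rate = 0.672 / 1879 x 1000 = 0.358 mg/cycle


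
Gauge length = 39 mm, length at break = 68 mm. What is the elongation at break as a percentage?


Extension = 68 - 39 = 29 mm
Elongation = 29 / 39 x 100 = 74.4%


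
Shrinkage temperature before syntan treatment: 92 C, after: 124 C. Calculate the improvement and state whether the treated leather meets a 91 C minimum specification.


Improvement = 124 - 92 = 32 C
Spec check: 124 C >= 91 C? Yes


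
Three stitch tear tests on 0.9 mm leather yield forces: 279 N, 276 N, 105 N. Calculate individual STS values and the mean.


STS1 = 310.0 N/mm
STS2 = 306.7 N/mm
STS3 = 116.7 N/mm
Mean = 244.5 N/mm

STS1 = 279 / 0.9 = 310.0 N/mm
STS2 = 276 / 0.9 = 306.7 N/mm
STS3 = 105 / 0.9 = 116.7 N/mm
Mean = (310.0 + 306.7 + 116.7) / 3 = 244.5 N/mm


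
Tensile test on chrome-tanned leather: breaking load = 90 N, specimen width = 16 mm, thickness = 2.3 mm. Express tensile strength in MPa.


Cross-section = 16 x 2.3 = 36.8 mm^2
TS = 90 / 36.8 = 2.45 MPa
(1 N/mm^2 = 1 MPa)


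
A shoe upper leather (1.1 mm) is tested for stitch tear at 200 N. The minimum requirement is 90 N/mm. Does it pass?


STS = 200 / 1.1 = 181.8 N/mm
Minimum required: 90 N/mm
Passes: Yes


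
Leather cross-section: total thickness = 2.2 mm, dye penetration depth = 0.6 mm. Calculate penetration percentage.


27.3%


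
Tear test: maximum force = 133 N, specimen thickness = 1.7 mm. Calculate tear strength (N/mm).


Tear strength = force / thickness
Tear = 133 / 1.7 = 78.2 N/mm


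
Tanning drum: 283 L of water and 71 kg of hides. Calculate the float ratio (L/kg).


4.0

Float ratio = water / hide weight
Ratio = 283 / 71 = 4.0


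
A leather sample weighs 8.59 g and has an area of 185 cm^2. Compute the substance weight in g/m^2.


Substance weight = mass / area x 10000
SW = 8.59 / 185 x 10000
SW = 464.3 g/m^2


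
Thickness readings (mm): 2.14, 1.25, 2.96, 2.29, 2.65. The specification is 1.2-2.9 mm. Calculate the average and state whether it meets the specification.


Sum = 11.29
Average = 11.29 / 5 = 2.26 mm
Specification range: 1.2 to 2.9 mm
Within spec: Yes


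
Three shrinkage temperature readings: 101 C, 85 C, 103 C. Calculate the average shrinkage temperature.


Average = (101 + 85 + 103) / 3
Average = 289 / 3 = 96.3 C


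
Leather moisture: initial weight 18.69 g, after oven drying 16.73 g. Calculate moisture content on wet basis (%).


10.5%

Moisture = 18.69 - 16.73 = 1.96 g
MC = 1.96 / 18.69 x 100 = 10.5%


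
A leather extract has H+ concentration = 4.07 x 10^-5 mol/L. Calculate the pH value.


pH = -log10[H+]
pH = -log10(4.07 x 10^-5) = 4.39


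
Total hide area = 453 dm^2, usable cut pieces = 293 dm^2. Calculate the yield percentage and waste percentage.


Yield = 293 / 453 x 100 = 64.7%
Waste = 453 - 293 = 160 dm^2
Waste% = 100 - 64.7 = 35.3%


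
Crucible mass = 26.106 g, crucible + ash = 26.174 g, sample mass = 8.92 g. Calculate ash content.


Ash mass = 26.174 - 26.106 = 0.068 g
Ash% = 0.068 / 8.92 x 100 = 0.76%


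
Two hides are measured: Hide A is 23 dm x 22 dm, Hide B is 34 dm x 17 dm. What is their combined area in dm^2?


1084 dm^2


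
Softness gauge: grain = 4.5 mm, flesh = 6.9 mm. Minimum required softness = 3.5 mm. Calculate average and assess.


Average = (4.5 + 6.9) / 2 = 5.70 mm
Minimum = 3.5 mm
Meets requirement: Yes


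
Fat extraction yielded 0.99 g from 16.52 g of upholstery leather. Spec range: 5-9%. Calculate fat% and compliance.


Fat content = 6.0%
Compliant: Yes

Fat% = 0.99 / 16.52 x 100 = 6.0%
Spec range: 5-9%
Compliant: Yes


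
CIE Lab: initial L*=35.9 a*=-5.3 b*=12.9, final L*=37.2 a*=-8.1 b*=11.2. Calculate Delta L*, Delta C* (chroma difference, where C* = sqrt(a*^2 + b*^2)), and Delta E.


Delta L* = 1.3
Delta C* = -0.12
Delta E = 3.52

Delta L* = 37.2 - 35.9 = 1.3
C1* = sqrt((-5.3)^2 + (12.9)^2) = 13.946
C2* = sqrt((-8.1)^2 + (11.2)^2) = 13.822
Delta C* = 13.822 - 13.946 = -0.12
Delta E = sqrt((1.3)^2 + (-2.8)^2 + (-1.7)^2) = 3.52


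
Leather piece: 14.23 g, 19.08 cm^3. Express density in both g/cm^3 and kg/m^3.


Density = 14.23 / 19.08 = 0.746 g/cm^3
Convert: 0.746 x 1000 = 746 kg/m^3


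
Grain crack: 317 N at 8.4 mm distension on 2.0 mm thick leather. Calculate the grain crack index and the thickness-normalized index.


Crack index = 37.7 N/mm
Normalized index = 18.9 N/mm per mm


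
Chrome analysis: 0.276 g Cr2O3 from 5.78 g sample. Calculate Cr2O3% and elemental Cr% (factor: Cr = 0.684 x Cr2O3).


Cr2O3% = 0.276 / 5.78 x 100 = 4.78%
Cr% = 4.78 x 0.684 = 3.27%


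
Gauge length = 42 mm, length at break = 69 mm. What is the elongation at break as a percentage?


Extension = 69 - 42 = 27 mm
Elongation = 27 / 42 x 100 = 64.3%


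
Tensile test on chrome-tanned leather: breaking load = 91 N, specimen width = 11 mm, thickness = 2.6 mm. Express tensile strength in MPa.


3.18 MPa

Cross-section = 11 x 2.6 = 28.6 mm^2
TS = 91 / 28.6 = 3.18 MPa
(1 N/mm^2 = 1 MPa)
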